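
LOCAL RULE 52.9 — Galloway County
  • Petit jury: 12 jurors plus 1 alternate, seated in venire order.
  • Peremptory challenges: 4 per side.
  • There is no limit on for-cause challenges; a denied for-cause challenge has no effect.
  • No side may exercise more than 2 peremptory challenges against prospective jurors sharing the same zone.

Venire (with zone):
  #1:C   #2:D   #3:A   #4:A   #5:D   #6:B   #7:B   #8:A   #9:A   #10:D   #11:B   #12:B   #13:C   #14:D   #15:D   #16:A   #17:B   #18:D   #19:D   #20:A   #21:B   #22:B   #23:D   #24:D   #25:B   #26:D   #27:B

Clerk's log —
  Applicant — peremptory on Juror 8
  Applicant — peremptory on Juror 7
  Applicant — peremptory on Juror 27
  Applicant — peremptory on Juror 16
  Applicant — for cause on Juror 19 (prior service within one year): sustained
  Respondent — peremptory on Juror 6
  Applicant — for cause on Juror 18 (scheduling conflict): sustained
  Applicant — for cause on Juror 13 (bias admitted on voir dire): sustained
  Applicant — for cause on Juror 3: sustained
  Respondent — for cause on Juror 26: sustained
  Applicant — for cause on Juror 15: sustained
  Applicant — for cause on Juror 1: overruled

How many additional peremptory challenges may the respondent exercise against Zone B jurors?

1

Respondent peremptories so far: #6 — 1 of 4 used, 3 left overall.
Against Zone B: #6 — 1 used; per-zone cap 2 leaves 1.
Binding limit: min(3, 1) = 1.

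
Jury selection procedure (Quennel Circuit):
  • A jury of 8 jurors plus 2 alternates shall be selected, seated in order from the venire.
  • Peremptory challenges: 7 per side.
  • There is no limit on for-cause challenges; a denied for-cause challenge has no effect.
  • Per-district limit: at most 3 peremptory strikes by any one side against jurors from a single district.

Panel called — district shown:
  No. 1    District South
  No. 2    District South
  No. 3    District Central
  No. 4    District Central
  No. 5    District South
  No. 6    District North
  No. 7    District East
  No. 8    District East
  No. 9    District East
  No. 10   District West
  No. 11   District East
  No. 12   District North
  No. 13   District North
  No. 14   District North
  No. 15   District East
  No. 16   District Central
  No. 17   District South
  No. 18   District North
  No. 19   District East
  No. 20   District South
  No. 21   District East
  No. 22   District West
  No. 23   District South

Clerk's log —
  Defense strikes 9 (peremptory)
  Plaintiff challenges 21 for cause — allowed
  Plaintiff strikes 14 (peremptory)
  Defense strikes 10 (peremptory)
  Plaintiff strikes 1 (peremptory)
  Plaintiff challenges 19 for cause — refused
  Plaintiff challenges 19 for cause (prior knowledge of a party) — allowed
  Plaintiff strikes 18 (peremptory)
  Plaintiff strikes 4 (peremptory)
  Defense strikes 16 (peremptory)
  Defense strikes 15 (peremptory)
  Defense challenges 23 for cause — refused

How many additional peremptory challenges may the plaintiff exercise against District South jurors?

2

Plaintiff peremptories so far: #14, #1, #18, #4 — 4 of 7 used, 3 left overall.
Against District South: #1 — 1 used; per-district cap 3 leaves 2.
Binding limit: min(3, 2) = 2.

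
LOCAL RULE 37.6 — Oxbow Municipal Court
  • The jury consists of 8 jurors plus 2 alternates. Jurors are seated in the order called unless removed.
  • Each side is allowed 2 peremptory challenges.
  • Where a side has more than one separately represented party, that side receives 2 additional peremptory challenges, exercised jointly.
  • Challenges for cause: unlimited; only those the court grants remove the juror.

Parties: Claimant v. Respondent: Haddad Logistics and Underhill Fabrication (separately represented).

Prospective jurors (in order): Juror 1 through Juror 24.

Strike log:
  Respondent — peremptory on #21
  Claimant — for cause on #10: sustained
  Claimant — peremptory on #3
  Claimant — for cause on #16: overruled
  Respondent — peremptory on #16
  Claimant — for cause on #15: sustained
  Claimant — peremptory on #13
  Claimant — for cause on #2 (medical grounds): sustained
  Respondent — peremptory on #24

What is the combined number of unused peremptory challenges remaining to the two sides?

Claimant allotment: 2. Respondent allotment: 2 base + 2 multi-party = 4.
Claimant peremptories used: #3, #13 — 2 (for-cause on #10, #16, #15, #2 don't count).
Respondent peremptories used: #21, #16, #24 — 3.
Remaining: (2 − 2) + (4 − 3) = 1.

1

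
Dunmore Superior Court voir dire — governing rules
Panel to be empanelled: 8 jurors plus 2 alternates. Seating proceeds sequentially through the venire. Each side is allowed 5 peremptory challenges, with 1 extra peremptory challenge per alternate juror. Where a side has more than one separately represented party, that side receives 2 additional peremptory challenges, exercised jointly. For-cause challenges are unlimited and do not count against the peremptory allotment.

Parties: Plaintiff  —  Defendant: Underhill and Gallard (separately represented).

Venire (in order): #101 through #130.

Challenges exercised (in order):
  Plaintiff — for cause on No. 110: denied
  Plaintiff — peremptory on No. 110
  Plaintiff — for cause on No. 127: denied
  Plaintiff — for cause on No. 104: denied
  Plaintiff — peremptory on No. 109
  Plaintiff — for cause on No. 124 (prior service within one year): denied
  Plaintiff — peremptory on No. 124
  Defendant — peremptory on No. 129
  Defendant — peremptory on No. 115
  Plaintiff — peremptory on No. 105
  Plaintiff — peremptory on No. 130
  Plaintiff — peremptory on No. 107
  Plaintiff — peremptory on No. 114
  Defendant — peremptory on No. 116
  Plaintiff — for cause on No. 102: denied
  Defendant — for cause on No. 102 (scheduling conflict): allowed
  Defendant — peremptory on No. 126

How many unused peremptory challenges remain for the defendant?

5

Defendant allotment: 5 base + 1 × 2 alternates + 2 multi-party = 9.
Defendant peremptories used: #129, #115, #116, #126 — 4 (the for-cause on #102 doesn't count).
Remaining: 9 − 4 = 5.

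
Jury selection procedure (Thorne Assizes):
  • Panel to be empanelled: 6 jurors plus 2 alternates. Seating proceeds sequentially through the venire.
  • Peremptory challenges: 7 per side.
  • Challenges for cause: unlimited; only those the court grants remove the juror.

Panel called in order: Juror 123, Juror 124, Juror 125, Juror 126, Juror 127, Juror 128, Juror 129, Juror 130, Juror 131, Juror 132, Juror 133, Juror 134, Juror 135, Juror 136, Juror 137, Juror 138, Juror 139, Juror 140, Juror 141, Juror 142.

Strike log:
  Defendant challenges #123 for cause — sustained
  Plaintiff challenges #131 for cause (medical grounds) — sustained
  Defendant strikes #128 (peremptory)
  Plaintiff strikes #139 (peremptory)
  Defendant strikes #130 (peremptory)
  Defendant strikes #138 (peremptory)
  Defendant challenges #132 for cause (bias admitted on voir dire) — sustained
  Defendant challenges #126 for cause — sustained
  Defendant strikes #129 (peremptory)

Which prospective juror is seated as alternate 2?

Removed: #123, #126, #128, #129, #130, #131, #132, #138, #139.
Filling seats in venire order through position 8: #124, #125, #127, #133, #134, #135, #136, #137.
So alternate 2 is #137.

137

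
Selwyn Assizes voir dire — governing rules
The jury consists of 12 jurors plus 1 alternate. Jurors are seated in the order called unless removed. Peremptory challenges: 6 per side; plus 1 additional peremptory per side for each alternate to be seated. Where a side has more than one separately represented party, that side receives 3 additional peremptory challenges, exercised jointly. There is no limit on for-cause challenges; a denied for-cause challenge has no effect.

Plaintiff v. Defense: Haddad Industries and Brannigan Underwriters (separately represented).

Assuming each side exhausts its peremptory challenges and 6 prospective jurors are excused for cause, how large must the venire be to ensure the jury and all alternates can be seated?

Seats to fill: 12 + 1 alternates = 13.
Peremptories — Plaintiff: 6 + 1×1 = 7; Defense: 6 + 1×1 + 3 = 10; total 17.
For-cause removals: 6.
Minimum venire: 13 + 17 + 6 = 36.

36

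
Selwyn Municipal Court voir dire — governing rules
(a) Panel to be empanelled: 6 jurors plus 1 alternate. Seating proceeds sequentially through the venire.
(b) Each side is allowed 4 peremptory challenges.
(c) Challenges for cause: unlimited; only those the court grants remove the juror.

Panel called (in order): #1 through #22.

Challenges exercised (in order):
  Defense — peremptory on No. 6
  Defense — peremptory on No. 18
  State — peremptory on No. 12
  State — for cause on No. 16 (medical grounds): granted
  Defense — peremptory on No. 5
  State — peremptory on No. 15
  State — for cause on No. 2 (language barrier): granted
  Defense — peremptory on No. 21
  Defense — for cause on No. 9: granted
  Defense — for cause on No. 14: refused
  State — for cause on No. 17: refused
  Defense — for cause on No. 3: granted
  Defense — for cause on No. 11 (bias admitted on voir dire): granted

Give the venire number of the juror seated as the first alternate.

Removed: #2, #3, #5, #6, #9, #11, #12, #15, #16, #18, #21. (#14, #17 stay — for-cause denied.)
Filling seats in venire order through position 7: #1, #4, #7, #8, #10, #13, #14.
So alternate 1 is #14.

14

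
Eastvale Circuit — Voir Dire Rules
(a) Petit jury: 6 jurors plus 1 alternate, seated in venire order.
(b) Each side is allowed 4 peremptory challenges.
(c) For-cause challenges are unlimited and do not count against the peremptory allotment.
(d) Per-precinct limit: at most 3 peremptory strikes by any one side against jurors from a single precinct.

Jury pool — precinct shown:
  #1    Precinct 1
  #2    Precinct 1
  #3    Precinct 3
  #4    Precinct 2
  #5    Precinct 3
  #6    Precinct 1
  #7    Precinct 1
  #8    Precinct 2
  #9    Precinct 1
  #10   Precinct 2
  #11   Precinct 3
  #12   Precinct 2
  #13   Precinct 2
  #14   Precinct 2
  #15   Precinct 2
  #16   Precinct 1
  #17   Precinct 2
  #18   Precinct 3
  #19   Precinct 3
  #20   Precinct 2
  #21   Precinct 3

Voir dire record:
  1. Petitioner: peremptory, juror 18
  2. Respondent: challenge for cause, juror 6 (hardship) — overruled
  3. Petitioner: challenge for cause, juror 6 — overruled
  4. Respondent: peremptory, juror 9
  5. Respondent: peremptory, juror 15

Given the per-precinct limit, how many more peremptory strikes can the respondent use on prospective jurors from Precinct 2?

Respondent peremptories so far: #9, #15 — 2 of 4 used, 2 left overall.
Against Precinct 2: #15 — 1 used; per-precinct cap 3 leaves 2.
Binding limit: min(2, 2) = 2.

2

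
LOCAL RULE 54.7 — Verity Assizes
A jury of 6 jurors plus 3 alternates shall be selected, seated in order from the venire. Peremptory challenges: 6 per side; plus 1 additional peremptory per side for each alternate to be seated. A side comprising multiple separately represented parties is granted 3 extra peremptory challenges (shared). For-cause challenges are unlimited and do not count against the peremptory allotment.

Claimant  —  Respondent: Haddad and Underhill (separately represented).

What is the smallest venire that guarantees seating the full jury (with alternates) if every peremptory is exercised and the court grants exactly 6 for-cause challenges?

36

Seats to fill: 6 + 3 alternates = 9.
Peremptories — Claimant: 6 + 1×3 = 9; Respondent: 6 + 1×3 + 3 = 12; total 21.
For-cause removals: 6.
Minimum venire: 9 + 21 + 6 = 36.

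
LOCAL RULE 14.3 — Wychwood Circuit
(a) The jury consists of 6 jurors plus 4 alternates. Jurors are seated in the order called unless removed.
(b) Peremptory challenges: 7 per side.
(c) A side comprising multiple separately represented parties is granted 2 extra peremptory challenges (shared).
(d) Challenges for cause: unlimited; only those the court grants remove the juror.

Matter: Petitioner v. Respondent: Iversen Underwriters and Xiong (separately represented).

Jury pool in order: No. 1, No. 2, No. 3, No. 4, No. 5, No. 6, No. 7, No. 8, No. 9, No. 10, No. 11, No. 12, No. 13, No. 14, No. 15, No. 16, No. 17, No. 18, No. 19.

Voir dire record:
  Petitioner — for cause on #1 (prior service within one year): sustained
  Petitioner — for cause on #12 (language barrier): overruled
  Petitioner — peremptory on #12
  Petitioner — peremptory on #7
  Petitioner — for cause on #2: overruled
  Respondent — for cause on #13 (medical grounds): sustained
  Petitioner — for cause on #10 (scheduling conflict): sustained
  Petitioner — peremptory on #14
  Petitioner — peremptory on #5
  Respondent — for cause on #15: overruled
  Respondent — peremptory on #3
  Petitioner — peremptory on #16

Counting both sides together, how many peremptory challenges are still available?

Petitioner allotment: 7. Respondent allotment: 7 base + 2 multi-party = 9.
Petitioner peremptories used: #12, #7, #14, #5, #16 — 5 (for-cause on #1, #12, #2, #10 don't count).
Respondent peremptories used: #3 — 1 (for-cause on #13, #15 don't count).
Remaining: (7 − 5) + (9 − 1) = 10.

10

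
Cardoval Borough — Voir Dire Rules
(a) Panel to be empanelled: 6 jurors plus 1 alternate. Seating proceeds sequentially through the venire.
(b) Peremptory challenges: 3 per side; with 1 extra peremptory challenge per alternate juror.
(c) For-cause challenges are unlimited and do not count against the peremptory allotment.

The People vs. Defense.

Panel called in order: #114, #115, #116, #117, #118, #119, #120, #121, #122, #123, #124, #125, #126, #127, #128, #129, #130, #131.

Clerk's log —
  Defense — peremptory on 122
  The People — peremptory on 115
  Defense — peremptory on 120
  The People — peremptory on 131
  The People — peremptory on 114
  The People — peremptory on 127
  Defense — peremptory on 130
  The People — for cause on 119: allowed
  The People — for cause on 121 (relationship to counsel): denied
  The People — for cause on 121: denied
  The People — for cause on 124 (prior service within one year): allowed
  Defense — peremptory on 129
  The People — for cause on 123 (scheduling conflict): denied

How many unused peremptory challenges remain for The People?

The People allotment: 3 base + 1 × 1 alternate = 4.
The People peremptories used: #115, #131, #114, #127 — 4 (for-cause on #119, #121, #121, #124, #123 don't count).
Remaining: 4 − 4 = 0.

0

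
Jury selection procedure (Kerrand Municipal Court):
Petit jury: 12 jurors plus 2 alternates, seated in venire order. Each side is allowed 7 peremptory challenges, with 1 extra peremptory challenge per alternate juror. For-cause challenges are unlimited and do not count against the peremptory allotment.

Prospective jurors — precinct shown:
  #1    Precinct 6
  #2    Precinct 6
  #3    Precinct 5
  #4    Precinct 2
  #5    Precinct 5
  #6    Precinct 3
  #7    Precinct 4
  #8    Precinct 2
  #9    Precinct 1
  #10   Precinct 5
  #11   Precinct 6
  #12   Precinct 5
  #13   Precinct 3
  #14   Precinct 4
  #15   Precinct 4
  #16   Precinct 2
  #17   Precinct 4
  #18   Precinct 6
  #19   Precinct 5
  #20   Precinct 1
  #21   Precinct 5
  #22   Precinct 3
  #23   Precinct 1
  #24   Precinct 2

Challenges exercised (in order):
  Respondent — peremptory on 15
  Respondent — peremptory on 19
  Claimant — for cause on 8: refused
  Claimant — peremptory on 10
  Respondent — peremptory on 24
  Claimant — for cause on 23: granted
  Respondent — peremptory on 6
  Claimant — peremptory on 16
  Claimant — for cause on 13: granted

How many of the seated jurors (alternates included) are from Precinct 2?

2

Removed: #6, #10, #13, #15, #16, #19, #23, #24.
Seated (14 incl. alternates): #1, #2, #3, #4, #5, #7, #8, #9, #11, #12, #14, #17, #18, #20.
Of those, in Precinct 2: #4, #8 → 2.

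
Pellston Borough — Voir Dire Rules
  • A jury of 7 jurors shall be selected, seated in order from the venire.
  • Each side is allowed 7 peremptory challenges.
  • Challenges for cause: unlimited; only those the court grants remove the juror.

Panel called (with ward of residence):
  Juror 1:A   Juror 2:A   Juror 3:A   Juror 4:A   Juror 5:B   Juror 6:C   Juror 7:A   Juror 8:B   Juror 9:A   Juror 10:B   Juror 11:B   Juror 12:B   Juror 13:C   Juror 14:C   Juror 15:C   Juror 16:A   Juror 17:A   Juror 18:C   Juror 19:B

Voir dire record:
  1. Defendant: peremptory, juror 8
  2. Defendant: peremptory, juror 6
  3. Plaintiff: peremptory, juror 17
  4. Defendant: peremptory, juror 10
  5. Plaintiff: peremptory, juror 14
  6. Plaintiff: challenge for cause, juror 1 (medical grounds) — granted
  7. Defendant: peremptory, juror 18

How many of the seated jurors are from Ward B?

2

Removed: #1, #6, #8, #10, #14, #17, #18.
Seated jurors 1–7: #2, #3, #4, #5, #7, #9, #11.
Of those, in Ward B: #5, #11 → 2.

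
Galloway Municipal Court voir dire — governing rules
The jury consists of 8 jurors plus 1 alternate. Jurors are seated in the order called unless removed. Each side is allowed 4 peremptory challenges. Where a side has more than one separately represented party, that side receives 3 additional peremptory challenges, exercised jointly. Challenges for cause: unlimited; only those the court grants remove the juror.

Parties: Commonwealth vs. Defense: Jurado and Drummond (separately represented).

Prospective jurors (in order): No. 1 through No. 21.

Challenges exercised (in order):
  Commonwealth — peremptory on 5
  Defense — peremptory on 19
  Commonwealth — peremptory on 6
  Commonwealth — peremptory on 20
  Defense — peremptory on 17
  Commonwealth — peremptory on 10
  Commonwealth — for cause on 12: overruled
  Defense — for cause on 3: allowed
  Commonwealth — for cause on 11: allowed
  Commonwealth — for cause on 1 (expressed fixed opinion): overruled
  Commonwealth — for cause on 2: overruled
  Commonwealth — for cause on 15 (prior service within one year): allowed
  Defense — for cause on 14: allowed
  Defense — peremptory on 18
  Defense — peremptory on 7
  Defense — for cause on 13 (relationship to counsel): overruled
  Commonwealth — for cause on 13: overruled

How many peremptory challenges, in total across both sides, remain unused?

Commonwealth allotment: 4. Defense allotment: 4 base + 3 multi-party = 7.
Commonwealth peremptories used: #5, #6, #20, #10 — 4 (for-cause on #12, #11, #1, #2, #15, #13 don't count).
Defense peremptories used: #19, #17, #18, #7 — 4 (for-cause on #3, #14, #13 don't count).
Remaining: (4 − 4) + (7 − 4) = 3.

3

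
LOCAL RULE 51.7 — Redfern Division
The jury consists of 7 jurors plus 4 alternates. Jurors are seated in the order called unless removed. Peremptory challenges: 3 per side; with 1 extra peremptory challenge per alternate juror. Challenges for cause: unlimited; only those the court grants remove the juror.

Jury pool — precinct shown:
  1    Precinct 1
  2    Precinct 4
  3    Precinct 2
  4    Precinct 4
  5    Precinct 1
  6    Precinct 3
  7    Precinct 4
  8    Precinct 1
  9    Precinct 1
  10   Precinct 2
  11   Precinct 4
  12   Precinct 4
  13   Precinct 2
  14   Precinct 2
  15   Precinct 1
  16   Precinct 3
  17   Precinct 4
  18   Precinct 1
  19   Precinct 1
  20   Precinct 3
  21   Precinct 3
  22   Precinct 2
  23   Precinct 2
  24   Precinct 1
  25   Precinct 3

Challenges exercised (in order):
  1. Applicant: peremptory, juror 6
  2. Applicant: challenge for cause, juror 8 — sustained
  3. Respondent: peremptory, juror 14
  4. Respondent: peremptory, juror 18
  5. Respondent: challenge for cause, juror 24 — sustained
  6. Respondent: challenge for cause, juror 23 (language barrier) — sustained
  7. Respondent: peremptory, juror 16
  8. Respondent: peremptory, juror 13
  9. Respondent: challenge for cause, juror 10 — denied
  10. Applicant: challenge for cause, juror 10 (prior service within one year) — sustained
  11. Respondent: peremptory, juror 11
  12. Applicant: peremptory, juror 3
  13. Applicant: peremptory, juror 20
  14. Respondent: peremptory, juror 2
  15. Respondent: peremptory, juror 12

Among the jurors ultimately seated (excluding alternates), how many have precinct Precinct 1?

Removed: #2, #3, #6, #8, #10, #11, #12, #13, #14, #16, #18, #20, #23, #24.
Seated jurors 1–7: #1, #4, #5, #7, #9, #15, #17 (alternates #19, #21, #22, #25 not counted).
Of those, in Precinct 1: #1, #5, #9, #15 → 4.

4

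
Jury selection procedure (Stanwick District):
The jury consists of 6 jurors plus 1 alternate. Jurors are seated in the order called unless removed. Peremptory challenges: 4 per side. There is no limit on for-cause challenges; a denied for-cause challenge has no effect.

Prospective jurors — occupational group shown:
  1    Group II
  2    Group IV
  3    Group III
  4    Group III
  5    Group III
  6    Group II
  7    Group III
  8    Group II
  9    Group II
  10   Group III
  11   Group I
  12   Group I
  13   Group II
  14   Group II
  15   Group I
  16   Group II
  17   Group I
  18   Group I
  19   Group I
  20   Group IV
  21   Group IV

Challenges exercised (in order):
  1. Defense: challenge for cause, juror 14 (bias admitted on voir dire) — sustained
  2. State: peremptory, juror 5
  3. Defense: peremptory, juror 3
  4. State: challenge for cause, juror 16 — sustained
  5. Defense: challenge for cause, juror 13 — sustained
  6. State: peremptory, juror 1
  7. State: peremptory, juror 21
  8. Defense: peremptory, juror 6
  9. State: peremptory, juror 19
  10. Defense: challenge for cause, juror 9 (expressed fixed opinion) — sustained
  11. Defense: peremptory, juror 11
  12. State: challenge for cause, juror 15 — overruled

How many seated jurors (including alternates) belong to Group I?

Removed: #1, #3, #5, #6, #9, #11, #13, #14, #16, #19, #21.
Seated (7 incl. alternates): #2, #4, #7, #8, #10, #12, #15.
Of those, in Group I: #12, #15 → 2.

2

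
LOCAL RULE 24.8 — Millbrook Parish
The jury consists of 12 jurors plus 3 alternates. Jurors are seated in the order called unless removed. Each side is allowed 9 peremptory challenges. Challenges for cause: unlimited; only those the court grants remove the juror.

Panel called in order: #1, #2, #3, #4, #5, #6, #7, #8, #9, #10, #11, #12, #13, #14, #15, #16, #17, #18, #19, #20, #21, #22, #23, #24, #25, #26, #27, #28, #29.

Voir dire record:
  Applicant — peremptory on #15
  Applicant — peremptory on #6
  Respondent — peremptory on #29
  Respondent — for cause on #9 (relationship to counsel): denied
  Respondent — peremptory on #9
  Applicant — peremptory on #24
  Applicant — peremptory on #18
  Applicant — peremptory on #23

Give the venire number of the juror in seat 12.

14

Removed: #6, #9, #15, #18, #23, #24, #29.
Seating in order: seats 1–12 → #1, #2, #3, #4, #5, #7, #8, #10, #11, #12, #13, #14; alternates → #16, #17, #19.
So seat 12 is #14.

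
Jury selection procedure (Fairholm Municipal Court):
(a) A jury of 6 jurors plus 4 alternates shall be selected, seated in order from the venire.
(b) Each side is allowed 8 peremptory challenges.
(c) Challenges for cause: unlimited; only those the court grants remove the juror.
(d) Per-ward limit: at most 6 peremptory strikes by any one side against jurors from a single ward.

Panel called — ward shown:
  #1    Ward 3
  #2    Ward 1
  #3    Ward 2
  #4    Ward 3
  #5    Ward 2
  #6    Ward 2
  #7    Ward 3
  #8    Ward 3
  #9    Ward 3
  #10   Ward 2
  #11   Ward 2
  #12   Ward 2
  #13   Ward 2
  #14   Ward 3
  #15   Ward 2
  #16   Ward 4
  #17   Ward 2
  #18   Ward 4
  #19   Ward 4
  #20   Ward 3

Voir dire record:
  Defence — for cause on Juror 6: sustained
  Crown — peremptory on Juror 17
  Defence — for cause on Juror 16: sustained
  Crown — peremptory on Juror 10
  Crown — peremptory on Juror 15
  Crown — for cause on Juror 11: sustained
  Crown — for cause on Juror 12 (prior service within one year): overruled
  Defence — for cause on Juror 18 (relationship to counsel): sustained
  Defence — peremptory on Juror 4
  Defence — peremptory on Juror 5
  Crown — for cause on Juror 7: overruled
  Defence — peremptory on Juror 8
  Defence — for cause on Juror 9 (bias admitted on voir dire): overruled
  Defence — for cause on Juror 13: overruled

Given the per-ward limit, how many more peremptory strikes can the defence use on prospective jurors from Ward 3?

4

Defence peremptories so far: #4, #5, #8 — 3 of 8 used, 5 left overall.
Against Ward 3: #4, #8 — 2 used; per-ward cap 6 leaves 4.
Binding limit: min(5, 4) = 4.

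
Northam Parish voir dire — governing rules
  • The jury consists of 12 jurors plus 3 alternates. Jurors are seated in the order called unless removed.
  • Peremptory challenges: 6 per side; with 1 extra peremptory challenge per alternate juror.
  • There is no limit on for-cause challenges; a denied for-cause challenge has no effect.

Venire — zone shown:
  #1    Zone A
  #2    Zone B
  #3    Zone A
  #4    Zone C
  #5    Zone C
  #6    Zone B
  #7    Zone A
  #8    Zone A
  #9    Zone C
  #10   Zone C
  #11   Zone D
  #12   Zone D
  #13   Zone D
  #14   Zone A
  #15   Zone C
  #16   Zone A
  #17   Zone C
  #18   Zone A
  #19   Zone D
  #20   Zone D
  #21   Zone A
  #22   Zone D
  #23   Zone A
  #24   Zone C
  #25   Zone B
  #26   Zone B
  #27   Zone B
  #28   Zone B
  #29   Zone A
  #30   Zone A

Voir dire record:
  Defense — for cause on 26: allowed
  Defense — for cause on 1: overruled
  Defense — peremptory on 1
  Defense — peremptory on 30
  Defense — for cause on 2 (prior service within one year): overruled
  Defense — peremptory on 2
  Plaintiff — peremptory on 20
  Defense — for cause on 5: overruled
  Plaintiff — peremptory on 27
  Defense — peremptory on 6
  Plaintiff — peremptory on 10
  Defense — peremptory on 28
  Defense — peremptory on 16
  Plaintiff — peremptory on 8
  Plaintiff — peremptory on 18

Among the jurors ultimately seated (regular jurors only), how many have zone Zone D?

4

Removed: #1, #2, #6, #8, #10, #16, #18, #20, #26, #27, #28, #30.
Seated jurors 1–12: #3, #4, #5, #7, #9, #11, #12, #13, #14, #15, #17, #19 (alternates #21, #22, #23 not counted).
Of those, in Zone D: #11, #12, #13, #19 → 4.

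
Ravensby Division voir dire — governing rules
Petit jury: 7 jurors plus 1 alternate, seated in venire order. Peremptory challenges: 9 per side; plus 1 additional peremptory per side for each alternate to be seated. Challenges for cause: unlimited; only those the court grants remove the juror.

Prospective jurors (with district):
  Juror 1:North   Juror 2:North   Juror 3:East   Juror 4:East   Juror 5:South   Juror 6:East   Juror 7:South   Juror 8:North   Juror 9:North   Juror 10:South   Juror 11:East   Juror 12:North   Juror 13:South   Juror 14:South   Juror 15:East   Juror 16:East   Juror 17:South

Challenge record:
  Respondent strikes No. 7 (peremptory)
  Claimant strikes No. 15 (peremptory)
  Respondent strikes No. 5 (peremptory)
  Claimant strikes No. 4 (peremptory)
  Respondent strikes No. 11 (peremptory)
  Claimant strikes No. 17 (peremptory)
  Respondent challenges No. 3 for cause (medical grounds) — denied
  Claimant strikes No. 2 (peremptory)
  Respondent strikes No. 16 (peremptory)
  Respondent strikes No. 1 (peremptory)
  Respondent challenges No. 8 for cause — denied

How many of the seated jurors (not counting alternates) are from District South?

Removed: #1, #2, #4, #5, #7, #11, #15, #16, #17.
Seated jurors 1–7: #3, #6, #8, #9, #10, #12, #13 (alternates #14 not counted).
Of those, in District South: #10, #13 → 2.

2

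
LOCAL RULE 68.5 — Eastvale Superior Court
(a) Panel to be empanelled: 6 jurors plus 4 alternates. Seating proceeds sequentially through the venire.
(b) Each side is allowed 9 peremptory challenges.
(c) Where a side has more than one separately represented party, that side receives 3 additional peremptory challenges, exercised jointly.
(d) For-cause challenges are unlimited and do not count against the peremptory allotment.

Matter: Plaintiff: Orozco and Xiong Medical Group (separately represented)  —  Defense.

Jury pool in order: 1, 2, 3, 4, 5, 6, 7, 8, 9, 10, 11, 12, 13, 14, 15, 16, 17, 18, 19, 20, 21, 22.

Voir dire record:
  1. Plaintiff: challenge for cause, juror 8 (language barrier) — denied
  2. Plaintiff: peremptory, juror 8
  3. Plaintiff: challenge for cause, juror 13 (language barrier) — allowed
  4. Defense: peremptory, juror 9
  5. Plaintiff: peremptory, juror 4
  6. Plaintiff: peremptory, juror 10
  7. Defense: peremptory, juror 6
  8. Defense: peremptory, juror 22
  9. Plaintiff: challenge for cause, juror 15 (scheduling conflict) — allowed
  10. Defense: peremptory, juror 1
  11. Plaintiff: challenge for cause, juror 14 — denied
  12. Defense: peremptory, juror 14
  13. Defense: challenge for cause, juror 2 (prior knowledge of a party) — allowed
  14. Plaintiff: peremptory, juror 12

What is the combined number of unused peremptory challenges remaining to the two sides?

12

Plaintiff allotment: 9 base + 3 multi-party = 12. Defense allotment: 9.
Plaintiff peremptories used: #8, #4, #10, #12 — 4 (for-cause on #8, #13, #15, #14 don't count).
Defense peremptories used: #9, #6, #22, #1, #14 — 5 (the for-cause on #2 doesn't count).
Remaining: (12 − 4) + (9 − 5) = 12.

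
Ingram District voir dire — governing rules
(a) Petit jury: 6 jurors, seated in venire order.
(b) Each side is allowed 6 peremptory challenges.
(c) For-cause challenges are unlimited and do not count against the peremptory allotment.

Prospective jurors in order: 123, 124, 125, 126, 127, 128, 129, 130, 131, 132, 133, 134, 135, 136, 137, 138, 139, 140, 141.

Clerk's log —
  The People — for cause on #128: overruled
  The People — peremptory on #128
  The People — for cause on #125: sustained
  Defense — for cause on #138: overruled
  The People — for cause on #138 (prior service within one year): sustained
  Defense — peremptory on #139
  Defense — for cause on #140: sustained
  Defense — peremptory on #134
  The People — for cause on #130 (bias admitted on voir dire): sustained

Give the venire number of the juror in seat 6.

131

Removed: #125, #128, #130, #134, #138, #139, #140.
Filling seats in venire order through position 6: #123, #124, #126, #127, #129, #131.
So seat 6 is #131.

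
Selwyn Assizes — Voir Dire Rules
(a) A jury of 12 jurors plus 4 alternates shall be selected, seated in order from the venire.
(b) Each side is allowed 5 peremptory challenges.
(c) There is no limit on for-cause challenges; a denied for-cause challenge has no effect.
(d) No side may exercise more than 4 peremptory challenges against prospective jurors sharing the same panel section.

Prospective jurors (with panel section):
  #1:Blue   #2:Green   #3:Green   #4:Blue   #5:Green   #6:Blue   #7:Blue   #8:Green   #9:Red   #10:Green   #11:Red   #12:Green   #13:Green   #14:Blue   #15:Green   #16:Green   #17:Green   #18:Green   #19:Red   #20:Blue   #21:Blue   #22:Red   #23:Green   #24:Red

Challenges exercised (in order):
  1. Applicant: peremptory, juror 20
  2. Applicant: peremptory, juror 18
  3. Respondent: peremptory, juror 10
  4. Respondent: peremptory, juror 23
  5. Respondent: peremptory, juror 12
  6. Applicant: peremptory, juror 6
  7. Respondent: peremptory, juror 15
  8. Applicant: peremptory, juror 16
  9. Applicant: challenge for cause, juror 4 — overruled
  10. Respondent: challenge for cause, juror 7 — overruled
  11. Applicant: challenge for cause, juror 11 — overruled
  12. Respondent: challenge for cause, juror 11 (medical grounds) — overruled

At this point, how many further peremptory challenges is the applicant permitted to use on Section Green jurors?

1

Applicant peremptories so far: #20, #18, #6, #16 — 4 of 5 used, 1 left overall.
Against Section Green: #18, #16 — 2 used; per-section cap 4 leaves 2.
Binding limit: min(1, 2) = 1.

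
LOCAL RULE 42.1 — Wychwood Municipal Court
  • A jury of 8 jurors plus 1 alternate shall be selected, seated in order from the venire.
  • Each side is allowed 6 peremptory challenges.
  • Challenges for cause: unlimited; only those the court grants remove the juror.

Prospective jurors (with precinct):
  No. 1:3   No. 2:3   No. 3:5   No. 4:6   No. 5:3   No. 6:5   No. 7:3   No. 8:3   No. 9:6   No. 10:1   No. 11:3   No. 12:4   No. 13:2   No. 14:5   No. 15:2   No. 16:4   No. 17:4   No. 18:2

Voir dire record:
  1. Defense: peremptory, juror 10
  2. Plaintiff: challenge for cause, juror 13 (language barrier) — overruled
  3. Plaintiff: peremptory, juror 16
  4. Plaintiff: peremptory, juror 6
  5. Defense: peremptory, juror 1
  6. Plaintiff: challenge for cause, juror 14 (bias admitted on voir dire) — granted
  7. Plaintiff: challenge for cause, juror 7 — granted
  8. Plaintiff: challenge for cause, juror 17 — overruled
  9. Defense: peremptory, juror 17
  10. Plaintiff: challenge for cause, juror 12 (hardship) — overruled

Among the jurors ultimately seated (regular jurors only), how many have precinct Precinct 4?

Removed: #1, #6, #7, #10, #14, #16, #17.
Seated jurors 1–8: #2, #3, #4, #5, #8, #9, #11, #12 (alternates #13 not counted).
Of those, in Precinct 4: #12 → 1.

1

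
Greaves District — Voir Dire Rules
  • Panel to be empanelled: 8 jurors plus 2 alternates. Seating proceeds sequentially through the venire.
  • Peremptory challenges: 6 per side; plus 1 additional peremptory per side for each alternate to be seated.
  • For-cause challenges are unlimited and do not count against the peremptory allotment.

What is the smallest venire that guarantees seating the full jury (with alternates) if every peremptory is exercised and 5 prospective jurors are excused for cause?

31

Seats to fill: 8 + 2 alternates = 10.
Peremptories: 6 + 1×2 = 8 per side × 2 sides = 16.
For-cause removals: 5.
Minimum venire: 10 + 16 + 5 = 31.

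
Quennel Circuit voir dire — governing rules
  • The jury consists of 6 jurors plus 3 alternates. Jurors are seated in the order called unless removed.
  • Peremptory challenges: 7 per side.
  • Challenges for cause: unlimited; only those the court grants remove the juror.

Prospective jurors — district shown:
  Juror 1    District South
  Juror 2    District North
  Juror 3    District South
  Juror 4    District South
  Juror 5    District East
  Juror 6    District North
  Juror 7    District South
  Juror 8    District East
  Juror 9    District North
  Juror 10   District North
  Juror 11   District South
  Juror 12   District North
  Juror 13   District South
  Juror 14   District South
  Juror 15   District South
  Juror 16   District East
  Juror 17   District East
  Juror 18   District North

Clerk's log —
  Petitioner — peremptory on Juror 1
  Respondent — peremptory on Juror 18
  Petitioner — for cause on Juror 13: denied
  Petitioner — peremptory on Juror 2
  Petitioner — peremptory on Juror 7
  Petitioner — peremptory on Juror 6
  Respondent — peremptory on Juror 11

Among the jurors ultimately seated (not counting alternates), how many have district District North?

Removed: #1, #2, #6, #7, #11, #18.
Seated jurors 1–6: #3, #4, #5, #8, #9, #10 (alternates #12, #13, #14 not counted).
Of those, in District North: #9, #10 → 2.

2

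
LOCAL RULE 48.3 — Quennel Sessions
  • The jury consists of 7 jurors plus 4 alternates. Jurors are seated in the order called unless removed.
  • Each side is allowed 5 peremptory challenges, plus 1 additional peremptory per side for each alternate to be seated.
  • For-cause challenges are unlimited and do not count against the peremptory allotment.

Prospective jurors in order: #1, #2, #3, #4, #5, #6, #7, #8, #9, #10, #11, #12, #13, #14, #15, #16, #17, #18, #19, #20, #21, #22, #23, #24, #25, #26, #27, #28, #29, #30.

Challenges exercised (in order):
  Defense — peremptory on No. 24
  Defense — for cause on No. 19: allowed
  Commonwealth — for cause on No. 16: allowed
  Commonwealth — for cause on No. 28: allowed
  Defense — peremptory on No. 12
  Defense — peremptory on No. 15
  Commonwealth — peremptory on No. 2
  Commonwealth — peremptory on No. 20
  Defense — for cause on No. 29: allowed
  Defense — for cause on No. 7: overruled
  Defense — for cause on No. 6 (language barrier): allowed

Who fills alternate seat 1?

10

Removed: #2, #6, #12, #15, #16, #19, #20, #24, #28, #29. (#7 stays — for-cause denied.)
Filling seats in venire order through position 8: #1, #3, #4, #5, #7, #8, #9, #10.
So alternate 1 is #10.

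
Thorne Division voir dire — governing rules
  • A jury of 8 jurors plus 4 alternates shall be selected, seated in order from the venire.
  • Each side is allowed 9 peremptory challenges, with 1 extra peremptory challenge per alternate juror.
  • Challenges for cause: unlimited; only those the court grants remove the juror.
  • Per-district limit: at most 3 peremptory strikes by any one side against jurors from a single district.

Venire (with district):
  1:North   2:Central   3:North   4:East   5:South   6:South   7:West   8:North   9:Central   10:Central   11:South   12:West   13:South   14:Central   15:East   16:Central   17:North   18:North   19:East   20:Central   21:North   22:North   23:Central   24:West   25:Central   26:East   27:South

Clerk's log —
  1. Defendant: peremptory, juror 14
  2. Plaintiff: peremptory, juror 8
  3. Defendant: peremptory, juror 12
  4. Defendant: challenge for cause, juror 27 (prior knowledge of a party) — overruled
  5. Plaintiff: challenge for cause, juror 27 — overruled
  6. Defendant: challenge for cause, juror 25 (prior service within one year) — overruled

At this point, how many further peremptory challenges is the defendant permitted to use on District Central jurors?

Defendant peremptories so far: #14, #12 — 2 of 13 used, 11 left overall.
Against District Central: #14 — 1 used; per-district cap 3 leaves 2.
Binding limit: min(11, 2) = 2.

2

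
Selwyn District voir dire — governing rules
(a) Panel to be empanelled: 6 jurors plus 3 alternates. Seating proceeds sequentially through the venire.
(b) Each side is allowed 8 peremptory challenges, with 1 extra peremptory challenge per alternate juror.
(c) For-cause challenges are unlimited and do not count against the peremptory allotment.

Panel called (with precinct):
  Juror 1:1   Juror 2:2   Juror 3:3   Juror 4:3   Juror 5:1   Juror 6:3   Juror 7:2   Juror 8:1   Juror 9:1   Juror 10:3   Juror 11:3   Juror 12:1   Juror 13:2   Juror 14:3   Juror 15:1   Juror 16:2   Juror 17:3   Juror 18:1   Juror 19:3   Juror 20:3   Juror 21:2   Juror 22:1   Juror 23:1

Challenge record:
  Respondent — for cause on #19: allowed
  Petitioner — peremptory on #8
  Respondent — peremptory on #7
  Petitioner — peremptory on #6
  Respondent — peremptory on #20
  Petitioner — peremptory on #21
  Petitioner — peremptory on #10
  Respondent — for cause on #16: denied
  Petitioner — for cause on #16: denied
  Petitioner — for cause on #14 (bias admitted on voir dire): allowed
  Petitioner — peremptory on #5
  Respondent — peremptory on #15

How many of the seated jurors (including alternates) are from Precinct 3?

3

Removed: #5, #6, #7, #8, #10, #14, #15, #19, #20, #21.
Seated (9 incl. alternates): #1, #2, #3, #4, #9, #11, #12, #13, #16.
Of those, in Precinct 3: #3, #4, #11 → 3.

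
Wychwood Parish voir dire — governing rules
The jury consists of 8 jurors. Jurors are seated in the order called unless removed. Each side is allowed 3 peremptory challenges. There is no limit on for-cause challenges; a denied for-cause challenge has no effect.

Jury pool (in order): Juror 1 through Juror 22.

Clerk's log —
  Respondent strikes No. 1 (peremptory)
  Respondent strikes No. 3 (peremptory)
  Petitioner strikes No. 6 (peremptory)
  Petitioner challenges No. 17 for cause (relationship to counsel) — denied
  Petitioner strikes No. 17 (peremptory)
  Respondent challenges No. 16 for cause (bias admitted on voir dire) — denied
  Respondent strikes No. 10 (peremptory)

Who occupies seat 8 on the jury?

12

Removed: #1, #3, #6, #10, #17. (#16 stays — for-cause denied.)
Filling seats in venire order through position 8: #2, #4, #5, #7, #8, #9, #11, #12.
So seat 8 is #12.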